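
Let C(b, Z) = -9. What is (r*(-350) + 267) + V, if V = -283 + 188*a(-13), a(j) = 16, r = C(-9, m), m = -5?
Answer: 6142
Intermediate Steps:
r = -9
V = 2725 (V = -283 + 188*16 = -283 + 3008 = 2725)
(r*(-350) + 267) + V = (-9*(-350) + 267) + 2725 = (3150 + 267) + 2725 = 3417 + 2725 = 6142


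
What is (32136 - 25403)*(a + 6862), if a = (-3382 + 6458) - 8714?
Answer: 8241192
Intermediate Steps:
a = -5638 (a = 3076 - 8714 = -5638)
(32136 - 25403)*(a + 6862) = (32136 - 25403)*(-5638 + 6862) = 6733*1224 = 8241192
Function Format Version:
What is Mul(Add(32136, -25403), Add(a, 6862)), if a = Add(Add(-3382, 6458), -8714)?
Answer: 8241192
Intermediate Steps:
a = -5638 (a = Add(3076, -8714) = -5638)
Mul(Add(32136, -25403), Add(a, 6862)) = Mul(Add(32136, -25403), Add(-5638, 6862)) = Mul(6733, 1224) = 8241192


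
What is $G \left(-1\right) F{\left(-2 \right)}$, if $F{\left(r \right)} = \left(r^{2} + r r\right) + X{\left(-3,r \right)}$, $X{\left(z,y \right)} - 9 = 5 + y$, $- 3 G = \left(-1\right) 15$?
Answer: $-100$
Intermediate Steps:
$G = 5$ ($G = - \frac{\left(-1\right) 15}{3} = \left(- \frac{1}{3}\right) \left(-15\right) = 5$)
$X{\left(z,y \right)} = 14 + y$ ($X{\left(z,y \right)} = 9 + \left(5 + y\right) = 14 + y$)
$F{\left(r \right)} = 14 + r + 2 r^{2}$ ($F{\left(r \right)} = \left(r^{2} + r r\right) + \left(14 + r\right) = \left(r^{2} + r^{2}\right) + \left(14 + r\right) = 2 r^{2} + \left(14 + r\right) = 14 + r + 2 r^{2}$)
$G \left(-1\right) F{\left(-2 \right)} = 5 \left(-1\right) \left(14 - 2 + 2 \left(-2\right)^{2}\right) = - 5 \left(14 - 2 + 2 \cdot 4\right) = - 5 \left(14 - 2 + 8\right) = \left(-5\right) 20 = -100$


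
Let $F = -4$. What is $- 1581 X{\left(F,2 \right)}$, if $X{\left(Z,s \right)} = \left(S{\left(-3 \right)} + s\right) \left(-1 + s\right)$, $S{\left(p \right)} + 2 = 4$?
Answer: $-6324$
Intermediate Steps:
$S{\left(p \right)} = 2$ ($S{\left(p \right)} = -2 + 4 = 2$)
$X{\left(Z,s \right)} = \left(-1 + s\right) \left(2 + s\right)$ ($X{\left(Z,s \right)} = \left(2 + s\right) \left(-1 + s\right) = \left(-1 + s\right) \left(2 + s\right)$)
$- 1581 X{\left(F,2 \right)} = - 1581 \left(-2 + 2 + 2^{2}\right) = - 1581 \left(-2 + 2 + 4\right) = \left(-1581\right) 4 = -6324$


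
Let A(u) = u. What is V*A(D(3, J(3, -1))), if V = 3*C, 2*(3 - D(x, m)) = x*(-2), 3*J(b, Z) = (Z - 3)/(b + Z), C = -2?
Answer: -36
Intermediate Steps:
J(b, Z) = (-3 + Z)/(3*(Z + b)) (J(b, Z) = ((Z - 3)/(b + Z))/3 = ((-3 + Z)/(Z + b))/3 = (-3 + Z)/(3*(Z + b)))
D(x, m) = 3 + x (D(x, m) = 3 - x*(-2)/2 = 3 - (-1)*x = 3 + x)
V = -6 (V = 3*(-2) = -6)
V*A(D(3, J(3, -1))) = -6*(3 + 3) = -6*6 = -36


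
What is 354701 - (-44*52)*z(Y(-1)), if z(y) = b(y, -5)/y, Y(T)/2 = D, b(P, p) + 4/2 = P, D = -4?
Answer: 357561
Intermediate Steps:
b(P, p) = -2 + P
Y(T) = -8 (Y(T) = 2*(-4) = -8)
z(y) = (-2 + y)/y
354701 - (-44*52)*z(Y(-1)) = 354701 - (-44*52)*(-2 - 8)/(-8) = 354701 - (-2288)*(-1/8*(-10)) = 354701 - (-2288)*5/4 = 354701 - 1*(-2860) = 354701 + 2860 = 357561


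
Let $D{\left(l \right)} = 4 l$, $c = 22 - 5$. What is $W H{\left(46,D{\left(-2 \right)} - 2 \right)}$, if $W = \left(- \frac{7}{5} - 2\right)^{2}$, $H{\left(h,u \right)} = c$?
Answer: $\frac{4913}{25} \approx 196.52$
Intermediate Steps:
$c = 17$ ($c = 22 - 5 = 17$)
$H{\left(h,u \right)} = 17$
$W = \frac{289}{25}$ ($W = \left(\left(-7\right) \frac{1}{5} - 2\right)^{2} = \left(- \frac{7}{5} - 2\right)^{2} = \left(- \frac{17}{5}\right)^{2} = \frac{289}{25} \approx 11.56$)
$W H{\left(46,D{\left(-2 \right)} - 2 \right)} = \frac{289}{25} \cdot 17 = \frac{4913}{25}$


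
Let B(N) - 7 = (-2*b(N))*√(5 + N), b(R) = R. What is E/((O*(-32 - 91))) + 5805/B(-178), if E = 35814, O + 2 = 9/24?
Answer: 77554920869/432823183 - 76540*I*√173/812051 ≈ 179.18 - 1.2397*I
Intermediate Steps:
O = -13/8 (O = -2 + 9/24 = -2 + 9*(1/24) = -2 + 3/8 = -13/8 ≈ -1.6250)
B(N) = 7 - 2*N*√(5 + N) (B(N) = 7 + (-2*N)*√(5 + N) = 7 - 2*N*√(5 + N))
E/((O*(-32 - 91))) + 5805/B(-178) = 35814/((-13*(-32 - 91)/8)) + 5805/(7 - 2*(-178)*√(5 - 178)) = 35814/((-13/8*(-123))) + 5805/(7 - 2*(-178)*√(-173)) = 35814/(1599/8) + 5805/(7 - 2*(-178)*I*√173) = 35814*(8/1599) + 5805/(7 + 356*I*√173) = 95504/533 + 5805/(7 + 356*I*√173)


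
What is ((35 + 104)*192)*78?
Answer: 2081664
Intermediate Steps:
((35 + 104)*192)*78 = (139*192)*78 = 26688*78 = 2081664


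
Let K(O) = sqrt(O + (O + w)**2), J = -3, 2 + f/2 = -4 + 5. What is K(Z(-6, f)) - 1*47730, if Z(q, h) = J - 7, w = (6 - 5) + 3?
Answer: -47730 + sqrt(26) ≈ -47725.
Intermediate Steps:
w = 4 (w = 1 + 3 = 4)
f = -2 (f = -4 + 2*(-4 + 5) = -4 + 2*1 = -4 + 2 = -2)
Z(q, h) = -10 (Z(q, h) = -3 - 7 = -10)
K(O) = sqrt(O + (4 + O)**2) (K(O) = sqrt(O + (O + 4)**2) = sqrt(O + (4 + O)**2))
K(Z(-6, f)) - 1*47730 = sqrt(-10 + (4 - 10)**2) - 1*47730 = sqrt(-10 + (-6)**2) - 47730 = sqrt(-10 + 36) - 47730 = sqrt(26) - 47730 = -47730 + sqrt(26)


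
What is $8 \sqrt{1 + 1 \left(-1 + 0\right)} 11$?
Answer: $0$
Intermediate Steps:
$8 \sqrt{1 + 1 \left(-1 + 0\right)} 11 = 8 \sqrt{1 + 1 \left(-1\right)} 11 = 8 \sqrt{1 - 1} \cdot 11 = 8 \sqrt{0} \cdot 11 = 8 \cdot 0 \cdot 11 = 0 \cdot 11 = 0$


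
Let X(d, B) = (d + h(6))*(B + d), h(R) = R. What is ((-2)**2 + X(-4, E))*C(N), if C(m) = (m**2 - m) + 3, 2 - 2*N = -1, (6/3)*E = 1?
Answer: -45/4 ≈ -11.250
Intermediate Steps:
E = 1/2 (E = (1/2)*1 = 1/2 ≈ 0.50000)
N = 3/2 (N = 1 - 1/2*(-1) = 1 + 1/2 = 3/2 ≈ 1.5000)
X(d, B) = (6 + d)*(B + d) (X(d, B) = (d + 6)*(B + d) = (6 + d)*(B + d))
C(m) = 3 + m**2 - m
((-2)**2 + X(-4, E))*C(N) = ((-2)**2 + ((-4)**2 + 6*(1/2) + 6*(-4) + (1/2)*(-4)))*(3 + (3/2)**2 - 1*3/2) = (4 + (16 + 3 - 24 - 2))*(3 + 9/4 - 3/2) = (4 - 7)*(15/4) = -3*15/4 = -45/4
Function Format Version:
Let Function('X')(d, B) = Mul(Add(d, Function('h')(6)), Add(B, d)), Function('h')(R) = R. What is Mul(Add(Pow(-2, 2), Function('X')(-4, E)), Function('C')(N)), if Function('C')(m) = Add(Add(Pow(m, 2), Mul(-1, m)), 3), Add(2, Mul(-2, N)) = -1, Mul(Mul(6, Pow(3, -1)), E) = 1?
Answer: Rational(-45, 4) ≈ -11.250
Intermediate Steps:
E = Rational(1, 2) (E = Mul(Rational(1, 2), 1) = Rational(1, 2) ≈ 0.50000)
N = Rational(3, 2) (N = Add(1, Mul(Rational(-1, 2), -1)) = Add(1, Rational(1, 2)) = Rational(3, 2) ≈ 1.5000)
Function('X')(d, B) = Mul(Add(6, d), Add(B, d)) (Function('X')(d, B) = Mul(Add(d, 6), Add(B, d)) = Mul(Add(6, d), Add(B, d)))
Function('C')(m) = Add(3, Pow(m, 2), Mul(-1, m))
Mul(Add(Pow(-2, 2), Function('X')(-4, E)), Function('C')(N)) = Mul(Add(Pow(-2, 2), Add(Pow(-4, 2), Mul(6, Rational(1, 2)), Mul(6, -4), Mul(Rational(1, 2), -4))), Add(3, Pow(Rational(3, 2), 2), Mul(-1, Rational(3, 2)))) = Mul(Add(4, Add(16, 3, -24, -2)), Add(3, Rational(9, 4), Rational(-3, 2))) = Mul(Add(4, -7), Rational(15, 4)) = Mul(-3, Rational(15, 4)) = Rational(-45, 4)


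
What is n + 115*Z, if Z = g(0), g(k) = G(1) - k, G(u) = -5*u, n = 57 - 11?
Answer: -529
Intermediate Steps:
n = 46
g(k) = -5 - k (g(k) = -5*1 - k = -5 - k)
Z = -5 (Z = -5 - 1*0 = -5 + 0 = -5)
n + 115*Z = 46 + 115*(-5) = 46 - 575 = -529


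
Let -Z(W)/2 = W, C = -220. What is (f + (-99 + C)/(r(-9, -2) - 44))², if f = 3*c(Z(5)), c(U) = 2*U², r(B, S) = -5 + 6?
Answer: 682202161/1849 ≈ 3.6896e+5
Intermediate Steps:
r(B, S) = 1
Z(W) = -2*W
f = 600 (f = 3*(2*(-2*5)²) = 3*(2*(-10)²) = 3*(2*100) = 3*200 = 600)
(f + (-99 + C)/(r(-9, -2) - 44))² = (600 + (-99 - 220)/(1 - 44))² = (600 - 319/(-43))² = (600 - 319*(-1/43))² = (600 + 319/43)² = (26119/43)² = 682202161/1849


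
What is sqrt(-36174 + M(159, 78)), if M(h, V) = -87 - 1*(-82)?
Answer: 11*I*sqrt(299) ≈ 190.21*I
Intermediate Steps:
M(h, V) = -5 (M(h, V) = -87 + 82 = -5)
sqrt(-36174 + M(159, 78)) = sqrt(-36174 - 5) = sqrt(-36179) = 11*I*sqrt(299)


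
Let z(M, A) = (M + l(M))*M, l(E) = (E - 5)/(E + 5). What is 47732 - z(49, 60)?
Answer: 1222859/27 ≈ 45291.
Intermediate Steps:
l(E) = (-5 + E)/(5 + E)
z(M, A) = M*(M + (-5 + M)/(5 + M)) (z(M, A) = (M + (-5 + M)/(5 + M))*M = M*(M + (-5 + M)/(5 + M)))
47732 - z(49, 60) = 47732 - 49*(-5 + 49 + 49*(5 + 49))/(5 + 49) = 47732 - 49*(-5 + 49 + 49*54)/54 = 47732 - 49*(-5 + 49 + 2646)/54 = 47732 - 49*2690/54 = 47732 - 1*65905/27 = 47732 - 65905/27 = 1222859/27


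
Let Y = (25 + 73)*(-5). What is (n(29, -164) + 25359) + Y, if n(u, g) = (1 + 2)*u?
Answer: 24956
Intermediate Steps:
Y = -490 (Y = 98*(-5) = -490)
n(u, g) = 3*u
(n(29, -164) + 25359) + Y = (3*29 + 25359) - 490 = (87 + 25359) - 490 = 25446 - 490 = 24956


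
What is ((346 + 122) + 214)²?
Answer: 465124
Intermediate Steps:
((346 + 122) + 214)² = (468 + 214)² = 682² = 465124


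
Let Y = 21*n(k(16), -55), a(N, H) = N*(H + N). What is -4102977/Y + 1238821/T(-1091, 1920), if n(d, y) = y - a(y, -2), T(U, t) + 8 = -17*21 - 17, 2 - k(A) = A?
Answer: -6785106798/2132515 ≈ -3181.7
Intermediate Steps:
k(A) = 2 - A
T(U, t) = -382 (T(U, t) = -8 + (-17*21 - 17) = -8 + (-357 - 17) = -8 - 374 = -382)
n(d, y) = y - y*(-2 + y)
Y = -66990 (Y = 21*(-55*(3 - 1*(-55))) = 21*(-55*(3 + 55)) = 21*(-55*58) = 21*(-3190) = -66990)
-4102977/Y + 1238821/T(-1091, 1920) = -4102977/(-66990) + 1238821/(-382) = -4102977*(-1/66990) + 1238821*(-1/382) = 1367659/22330 - 1238821/382 = -6785106798/2132515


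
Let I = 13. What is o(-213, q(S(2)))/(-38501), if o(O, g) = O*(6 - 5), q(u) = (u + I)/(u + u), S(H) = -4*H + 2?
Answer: 213/38501 ≈ 0.0055323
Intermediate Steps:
S(H) = 2 - 4*H
q(u) = (13 + u)/(2*u) (q(u) = (u + 13)/(u + u) = (13 + u)/((2*u)) = (13 + u)*(1/(2*u)) = (13 + u)/(2*u))
o(O, g) = O (o(O, g) = O*1 = O)
o(-213, q(S(2)))/(-38501) = -213/(-38501) = -213*(-1/38501) = 213/38501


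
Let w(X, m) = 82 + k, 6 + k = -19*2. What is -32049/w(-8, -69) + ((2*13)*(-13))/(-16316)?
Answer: -65362330/77501 ≈ -843.37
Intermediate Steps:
k = -44 (k = -6 - 19*2 = -6 - 38 = -44)
w(X, m) = 38 (w(X, m) = 82 - 44 = 38)
-32049/w(-8, -69) + ((2*13)*(-13))/(-16316) = -32049/38 + ((2*13)*(-13))/(-16316) = -32049*1/38 + (26*(-13))*(-1/16316) = -32049/38 - 338*(-1/16316) = -32049/38 + 169/8158 = -65362330/77501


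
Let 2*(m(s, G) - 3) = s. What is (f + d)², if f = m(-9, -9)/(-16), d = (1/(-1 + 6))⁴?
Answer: 3636649/400000000 ≈ 0.0090916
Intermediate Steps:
m(s, G) = 3 + s/2
d = 1/625 (d = (1/5)⁴ = (⅕)⁴ = 1/625 ≈ 0.0016000)
f = 3/32 (f = (3 + (½)*(-9))/(-16) = (3 - 9/2)*(-1/16) = -3/2*(-1/16) = 3/32 ≈ 0.093750)
(f + d)² = (3/32 + 1/625)² = (1907/20000)² = 3636649/400000000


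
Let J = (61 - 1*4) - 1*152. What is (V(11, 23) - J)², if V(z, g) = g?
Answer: 13924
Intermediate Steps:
J = -95 (J = (61 - 4) - 152 = 57 - 152 = -95)
(V(11, 23) - J)² = (23 - 1*(-95))² = (23 + 95)² = 118² = 13924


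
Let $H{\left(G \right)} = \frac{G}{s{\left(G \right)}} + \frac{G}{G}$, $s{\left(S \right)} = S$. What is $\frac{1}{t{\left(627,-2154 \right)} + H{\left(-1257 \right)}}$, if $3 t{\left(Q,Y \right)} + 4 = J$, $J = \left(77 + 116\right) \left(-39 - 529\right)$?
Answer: $- \frac{3}{109622} \approx -2.7367 \cdot 10^{-5}$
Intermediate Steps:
$J = -109624$ ($J = 193 \left(-568\right) = -109624$)
$t{\left(Q,Y \right)} = - \frac{109628}{3}$ ($t{\left(Q,Y \right)} = - \frac{4}{3} + \frac{1}{3} \left(-109624\right) = - \frac{4}{3} - \frac{109624}{3} = - \frac{109628}{3}$)
$H{\left(G \right)} = 2$ ($H{\left(G \right)} = \frac{G}{G} + \frac{G}{G} = 1 + 1 = 2$)
$\frac{1}{t{\left(627,-2154 \right)} + H{\left(-1257 \right)}} = \frac{1}{- \frac{109628}{3} + 2} = \frac{1}{- \frac{109622}{3}} = - \frac{3}{109622}$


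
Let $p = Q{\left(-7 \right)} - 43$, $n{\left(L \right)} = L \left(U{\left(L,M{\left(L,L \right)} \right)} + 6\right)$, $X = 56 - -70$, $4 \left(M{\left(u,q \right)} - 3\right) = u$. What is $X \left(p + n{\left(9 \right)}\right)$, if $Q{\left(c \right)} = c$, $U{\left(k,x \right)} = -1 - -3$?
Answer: $2772$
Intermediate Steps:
$M{\left(u,q \right)} = 3 + \frac{u}{4}$
$X = 126$ ($X = 56 + 70 = 126$)
$U{\left(k,x \right)} = 2$ ($U{\left(k,x \right)} = -1 + 3 = 2$)
$n{\left(L \right)} = 8 L$ ($n{\left(L \right)} = L \left(2 + 6\right) = L 8 = 8 L$)
$p = -50$ ($p = -7 - 43 = -50$)
$X \left(p + n{\left(9 \right)}\right) = 126 \left(-50 + 8 \cdot 9\right) = 126 \left(-50 + 72\right) = 126 \cdot 22 = 2772$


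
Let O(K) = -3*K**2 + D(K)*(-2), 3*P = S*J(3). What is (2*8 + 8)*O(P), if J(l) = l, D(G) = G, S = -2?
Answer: -192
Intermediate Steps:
P = -2 (P = (-2*3)/3 = (1/3)*(-6) = -2)
O(K) = -3*K**2 - 2*K (O(K) = -3*K**2 + K*(-2) = -3*K**2 - 2*K)
(2*8 + 8)*O(P) = (2*8 + 8)*(-2*(-2 - 3*(-2))) = (16 + 8)*(-2*(-2 + 6)) = 24*(-2*4) = 24*(-8) = -192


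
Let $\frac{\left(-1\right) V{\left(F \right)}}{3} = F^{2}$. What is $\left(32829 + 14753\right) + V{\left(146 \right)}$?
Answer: $-16366$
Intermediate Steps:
$V{\left(F \right)} = - 3 F^{2}$
$\left(32829 + 14753\right) + V{\left(146 \right)} = \left(32829 + 14753\right) - 3 \cdot 146^{2} = 47582 - 63948 = -16366$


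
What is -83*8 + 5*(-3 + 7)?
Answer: -644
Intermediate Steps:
-83*8 + 5*(-3 + 7) = -664 + 5*4 = -664 + 20 = -644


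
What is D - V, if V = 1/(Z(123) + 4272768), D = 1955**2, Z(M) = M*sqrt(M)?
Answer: 7752996619189600573/2028504946773 + 41*sqrt(123)/6085514840319 ≈ 3.8220e+6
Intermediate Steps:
Z(M) = M**(3/2)
D = 3822025
V = 1/(4272768 + 123*sqrt(123)) (V = 1/(123**(3/2) + 4272768) = 1/(123*sqrt(123) + 4272768) = 1/(4272768 + 123*sqrt(123)) ≈ 2.3397e-7)
D - V = 3822025 - (474752/2028504946773 - 41*sqrt(123)/6085514840319) = 3822025 + (-474752/2028504946773 + 41*sqrt(123)/6085514840319) = 7752996619189600573/2028504946773 + 41*sqrt(123)/6085514840319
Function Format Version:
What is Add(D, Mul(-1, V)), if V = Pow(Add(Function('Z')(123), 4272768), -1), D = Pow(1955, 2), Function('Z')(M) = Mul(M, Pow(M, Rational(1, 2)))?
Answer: Add(Rational(7752996619189600573, 2028504946773), Mul(Rational(41, 6085514840319), Pow(123, Rational(1, 2)))) ≈ 3.8220e+6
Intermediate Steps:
Function('Z')(M) = Pow(M, Rational(3, 2))
D = 3822025
V = Pow(Add(4272768, Mul(123, Pow(123, Rational(1, 2)))), -1) (V = Pow(Add(Pow(123, Rational(3, 2)), 4272768), -1) = Pow(Add(Mul(123, Pow(123, Rational(1, 2))), 4272768), -1) = Pow(Add(4272768, Mul(123, Pow(123, Rational(1, 2)))), -1) ≈ 2.3397e-7)
Add(D, Mul(-1, V)) = Add(3822025, Mul(-1, Add(Rational(474752, 2028504946773), Mul(Rational(-41, 6085514840319), Pow(123, Rational(1, 2)))))) = Add(3822025, Add(Rational(-474752, 2028504946773), Mul(Rational(41, 6085514840319), Pow(123, Rational(1, 2))))) = Add(Rational(7752996619189600573, 2028504946773), Mul(Rational(41, 6085514840319), Pow(123, Rational(1, 2))))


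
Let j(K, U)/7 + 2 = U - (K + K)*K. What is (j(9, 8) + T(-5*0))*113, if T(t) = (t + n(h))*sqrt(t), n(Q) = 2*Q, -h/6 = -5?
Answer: -123396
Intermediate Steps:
h = 30 (h = -6*(-5) = 30)
j(K, U) = -14 - 14*K**2 + 7*U (j(K, U) = -14 + 7*(U - (K + K)*K) = -14 + 7*(U - 2*K*K) = -14 + 7*(U - 2*K**2) = -14 + (-14*K**2 + 7*U) = -14 - 14*K**2 + 7*U)
T(t) = sqrt(t)*(60 + t) (T(t) = (t + 2*30)*sqrt(t) = (t + 60)*sqrt(t) = (60 + t)*sqrt(t) = sqrt(t)*(60 + t))
(j(9, 8) + T(-5*0))*113 = ((-14 - 14*9**2 + 7*8) + sqrt(-5*0)*(60 - 5*0))*113 = ((-14 - 14*81 + 56) + sqrt(0)*(60 + 0))*113 = ((-14 - 1134 + 56) + 0*60)*113 = (-1092 + 0)*113 = -1092*113 = -123396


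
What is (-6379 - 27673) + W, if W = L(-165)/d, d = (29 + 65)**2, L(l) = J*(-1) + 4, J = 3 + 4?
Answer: -300883475/8836 ≈ -34052.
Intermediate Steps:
J = 7
L(l) = -3 (L(l) = 7*(-1) + 4 = -7 + 4 = -3)
d = 8836 (d = 94**2 = 8836)
W = -3/8836 ≈ -0.00033952
(-6379 - 27673) + W = (-6379 - 27673) - 3/8836 = -34052 - 3/8836 = -300883475/8836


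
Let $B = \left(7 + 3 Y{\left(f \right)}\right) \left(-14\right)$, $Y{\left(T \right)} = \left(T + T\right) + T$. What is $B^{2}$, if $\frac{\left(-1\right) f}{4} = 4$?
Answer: $3678724$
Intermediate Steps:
$f = -16$ ($f = \left(-4\right) 4 = -16$)
$Y{\left(T \right)} = 3 T$ ($Y{\left(T \right)} = 2 T + T = 3 T$)
$B = 1918$ ($B = \left(7 + 3 \cdot 3 \left(-16\right)\right) \left(-14\right) = \left(7 + 3 \left(-48\right)\right) \left(-14\right) = \left(7 - 144\right) \left(-14\right) = \left(-137\right) \left(-14\right) = 1918$)
$B^{2} = 1918^{2} = 3678724$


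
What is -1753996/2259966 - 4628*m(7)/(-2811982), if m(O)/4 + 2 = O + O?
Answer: -1107541823242/1588745928153 ≈ -0.69712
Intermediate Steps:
m(O) = -8 + 8*O (m(O) = -8 + 4*(O + O) = -8 + 4*(2*O) = -8 + 8*O)
-1753996/2259966 - 4628*m(7)/(-2811982) = -1753996/2259966 - 4628*(-8 + 8*7)/(-2811982) = -1753996*1/2259966 - 4628*(-8 + 56)*(-1/2811982) = -876998/1129983 - 4628*48*(-1/2811982) = -876998/1129983 - 222144*(-1/2811982) = -876998/1129983 + 111072/1405991 = -1107541823242/1588745928153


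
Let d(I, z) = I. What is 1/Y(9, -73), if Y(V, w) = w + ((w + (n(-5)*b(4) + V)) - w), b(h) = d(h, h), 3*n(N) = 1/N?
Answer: -15/964 ≈ -0.015560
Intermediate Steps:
n(N) = 1/(3*N)
b(h) = h
Y(V, w) = -4/15 + V + w (Y(V, w) = w + ((w + (((⅓)/(-5))*4 + V)) - w) = w + ((w + (((⅓)*(-⅕))*4 + V)) - w) = w + ((w + (-1/15*4 + V)) - w) = w + ((w + (-4/15 + V)) - w) = w + ((-4/15 + V + w) - w) = w + (-4/15 + V) = -4/15 + V + w)
1/Y(9, -73) = 1/(-4/15 + 9 - 73) = 1/(-964/15) = -15/964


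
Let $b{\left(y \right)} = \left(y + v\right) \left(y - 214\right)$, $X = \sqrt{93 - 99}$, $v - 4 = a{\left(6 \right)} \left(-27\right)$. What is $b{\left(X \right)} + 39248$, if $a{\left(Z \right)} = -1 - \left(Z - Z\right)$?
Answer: $32608 - 183 i \sqrt{6} \approx 32608.0 - 448.26 i$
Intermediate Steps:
$a{\left(Z \right)} = -1$ ($a{\left(Z \right)} = -1 - 0 = -1 + 0 = -1$)
$v = 31$ ($v = 4 - -27 = 4 + 27 = 31$)
$X = i \sqrt{6}$ ($X = \sqrt{-6} = i \sqrt{6} \approx 2.4495 i$)
$b{\left(y \right)} = \left(-214 + y\right) \left(31 + y\right)$ ($b{\left(y \right)} = \left(y + 31\right) \left(y - 214\right) = \left(31 + y\right) \left(-214 + y\right) = \left(-214 + y\right) \left(31 + y\right)$)
$b{\left(X \right)} + 39248 = \left(-6634 + \left(i \sqrt{6}\right)^{2} - 183 i \sqrt{6}\right) + 39248 = \left(-6634 - 6 - 183 i \sqrt{6}\right) + 39248 = \left(-6640 - 183 i \sqrt{6}\right) + 39248 = 32608 - 183 i \sqrt{6}$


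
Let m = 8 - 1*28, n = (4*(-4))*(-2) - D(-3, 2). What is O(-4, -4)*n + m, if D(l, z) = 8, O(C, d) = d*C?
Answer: 364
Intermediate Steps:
O(C, d) = C*d
n = 24 (n = (4*(-4))*(-2) - 1*8 = -16*(-2) - 8 = 32 - 8 = 24)
m = -20 (m = 8 - 28 = -20)
O(-4, -4)*n + m = -4*(-4)*24 - 20 = 16*24 - 20 = 384 - 20 = 364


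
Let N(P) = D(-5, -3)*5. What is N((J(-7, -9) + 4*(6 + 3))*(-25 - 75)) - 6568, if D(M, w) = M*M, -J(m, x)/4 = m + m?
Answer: -6443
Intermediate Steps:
J(m, x) = -8*m (J(m, x) = -4*(m + m) = -8*m)
D(M, w) = M²
N(P) = 125 (N(P) = (-5)²*5 = 25*5 = 125)
N((J(-7, -9) + 4*(6 + 3))*(-25 - 75)) - 6568 = 125 - 6568 = -6443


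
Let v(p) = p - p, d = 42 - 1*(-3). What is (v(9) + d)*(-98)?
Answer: -4410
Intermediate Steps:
d = 45 (d = 42 + 3 = 45)
v(p) = 0
(v(9) + d)*(-98) = (0 + 45)*(-98) = 45*(-98) = -4410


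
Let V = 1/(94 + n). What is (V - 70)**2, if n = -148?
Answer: 14295961/2916 ≈ 4902.6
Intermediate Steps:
V = -1/54 (V = 1/(94 - 148) = 1/(-54) = -1/54 ≈ -0.018519)
(V - 70)**2 = (-1/54 - 70)**2 = (-3781/54)**2 = 14295961/2916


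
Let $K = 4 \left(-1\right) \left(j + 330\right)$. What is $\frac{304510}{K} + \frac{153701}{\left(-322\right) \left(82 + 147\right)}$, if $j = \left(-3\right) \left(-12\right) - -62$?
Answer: $- \frac{5679273623}{31559864} \approx -179.95$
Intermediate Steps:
$j = 98$ ($j = 36 + 62 = 98$)
$K = -1712$ ($K = 4 \left(-1\right) \left(98 + 330\right) = \left(-4\right) 428 = -1712$)
$\frac{304510}{K} + \frac{153701}{\left(-322\right) \left(82 + 147\right)} = \frac{304510}{-1712} + \frac{153701}{\left(-322\right) \left(82 + 147\right)} = 304510 \left(- \frac{1}{1712}\right) + \frac{153701}{\left(-322\right) 229} = - \frac{152255}{856} + \frac{153701}{-73738} = - \frac{152255}{856} + 153701 \left(- \frac{1}{73738}\right) = - \frac{152255}{856} - \frac{153701}{73738} = - \frac{5679273623}{31559864}$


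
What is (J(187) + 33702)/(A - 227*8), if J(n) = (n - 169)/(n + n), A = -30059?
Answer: -2100761/1986875 ≈ -1.0573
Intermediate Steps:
J(n) = (-169 + n)/(2*n) (J(n) = (-169 + n)/((2*n)) = (-169 + n)*(1/(2*n)) = (-169 + n)/(2*n))
(J(187) + 33702)/(A - 227*8) = ((½)*(-169 + 187)/187 + 33702)/(-30059 - 227*8) = ((½)*(1/187)*18 + 33702)/(-30059 - 1816) = (9/187 + 33702)/(-31875) = (6302283/187)*(-1/31875) = -2100761/1986875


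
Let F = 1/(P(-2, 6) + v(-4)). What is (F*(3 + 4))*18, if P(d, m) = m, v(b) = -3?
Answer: 42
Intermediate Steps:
F = 1/3 (F = 1/(6 - 3) = 1/3 ≈ 0.33333)
(F*(3 + 4))*18 = ((3 + 4)/3)*18 = ((1/3)*7)*18 = (7/3)*18 = 42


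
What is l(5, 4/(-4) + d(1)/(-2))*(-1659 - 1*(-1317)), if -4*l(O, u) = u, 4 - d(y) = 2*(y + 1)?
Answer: -171/2 ≈ -85.500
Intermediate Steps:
d(y) = 2 - 2*y (d(y) = 4 - 2*(y + 1) = 4 - 2*(1 + y) = 4 - (2 + 2*y) = 4 + (-2 - 2*y) = 2 - 2*y)
l(O, u) = -u/4
l(5, 4/(-4) + d(1)/(-2))*(-1659 - 1*(-1317)) = (-(4/(-4) + (2 - 2*1)/(-2))/4)*(-1659 - 1*(-1317)) = (-(4*(-¼) + (2 - 2)*(-½))/4)*(-1659 + 1317) = -(-1 + 0*(-½))/4*(-342) = -(-1 + 0)/4*(-342) = -¼*(-1)*(-342) = (¼)*(-342) = -171/2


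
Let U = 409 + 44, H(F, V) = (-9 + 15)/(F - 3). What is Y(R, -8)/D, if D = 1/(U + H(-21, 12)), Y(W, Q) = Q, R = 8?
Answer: -3622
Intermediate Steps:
H(F, V) = 6/(-3 + F)
U = 453
D = 4/1811 (D = 1/(453 + 6/(-3 - 21)) = 1/(453 + 6/(-24)) = 1/(453 + 6*(-1/24)) = 1/(453 - 1/4) = 1/(1811/4) = 4/1811 ≈ 0.0022087)
Y(R, -8)/D = -8/4/1811 = -8*1811/4 = -3622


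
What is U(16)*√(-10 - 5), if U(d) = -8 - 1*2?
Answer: -10*I*√15 ≈ -38.73*I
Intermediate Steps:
U(d) = -10 (U(d) = -8 - 2 = -10)
U(16)*√(-10 - 5) = -10*√(-10 - 5) = -10*I*√15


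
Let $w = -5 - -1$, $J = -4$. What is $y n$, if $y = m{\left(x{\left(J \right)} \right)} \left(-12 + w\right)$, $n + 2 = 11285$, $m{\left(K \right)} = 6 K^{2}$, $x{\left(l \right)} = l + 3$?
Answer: $-1083168$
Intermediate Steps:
$x{\left(l \right)} = 3 + l$
$w = -4$ ($w = -5 + 1 = -4$)
$n = 11283$ ($n = -2 + 11285 = 11283$)
$y = -96$ ($y = 6 \left(3 - 4\right)^{2} \left(-12 - 4\right) = 6 \left(-1\right)^{2} \left(-16\right) = 6 \cdot 1 \left(-16\right) = 6 \left(-16\right) = -96$)
$y n = \left(-96\right) 11283 = -1083168$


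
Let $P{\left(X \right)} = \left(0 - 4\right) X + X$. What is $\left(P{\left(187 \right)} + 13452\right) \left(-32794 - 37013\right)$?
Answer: $-899882037$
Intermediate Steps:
$P{\left(X \right)} = - 3 X$ ($P{\left(X \right)} = \left(0 - 4\right) X + X = - 4 X + X = - 3 X$)
$\left(P{\left(187 \right)} + 13452\right) \left(-32794 - 37013\right) = \left(\left(-3\right) 187 + 13452\right) \left(-32794 - 37013\right) = \left(-561 + 13452\right) \left(-69807\right) = 12891 \left(-69807\right) = -899882037$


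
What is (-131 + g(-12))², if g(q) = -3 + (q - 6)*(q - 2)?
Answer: 13924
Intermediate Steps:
g(q) = -3 + (-6 + q)*(-2 + q)
(-131 + g(-12))² = (-131 + (9 + (-12)² - 8*(-12)))² = (-131 + (9 + 144 + 96))² = (-131 + 249)² = 118² = 13924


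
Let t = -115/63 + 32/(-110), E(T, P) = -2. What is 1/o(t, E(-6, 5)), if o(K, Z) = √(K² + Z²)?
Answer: 3465*√101797789/101797789 ≈ 0.34343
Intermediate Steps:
t = -7333/3465 (t = -115*1/63 + 32*(-1/110) = -115/63 - 16/55 = -7333/3465 ≈ -2.1163)
1/o(t, E(-6, 5)) = 1/(√((-7333/3465)² + (-2)²)) = 1/(√(53772889/12006225 + 4)) = 1/(√(101797789/12006225)) = 1/(√101797789/3465) = 3465*√101797789/101797789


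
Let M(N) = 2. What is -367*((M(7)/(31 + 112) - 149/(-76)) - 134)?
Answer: 526591051/10868 ≈ 48453.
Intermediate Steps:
-367*((M(7)/(31 + 112) - 149/(-76)) - 134) = -367*((2/(31 + 112) - 149/(-76)) - 134) = -367*((2/143 - 149*(-1/76)) - 134) = -367*((2*(1/143) + 149/76) - 134) = -367*((2/143 + 149/76) - 134) = -367*(21459/10868 - 134) = -367*(-1434853/10868) = 526591051/10868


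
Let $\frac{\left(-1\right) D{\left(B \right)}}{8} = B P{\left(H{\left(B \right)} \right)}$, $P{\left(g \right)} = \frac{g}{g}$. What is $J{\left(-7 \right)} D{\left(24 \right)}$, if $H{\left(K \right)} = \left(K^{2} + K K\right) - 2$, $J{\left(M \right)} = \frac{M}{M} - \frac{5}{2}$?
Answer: $288$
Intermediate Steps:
$J{\left(M \right)} = - \frac{3}{2}$ ($J{\left(M \right)} = 1 - \frac{5}{2} = - \frac{3}{2}$)
$H{\left(K \right)} = -2 + 2 K^{2}$ ($H{\left(K \right)} = \left(K^{2} + K^{2}\right) - 2 = 2 K^{2} - 2 = -2 + 2 K^{2}$)
$P{\left(g \right)} = 1$
$D{\left(B \right)} = - 8 B$ ($D{\left(B \right)} = - 8 B 1 = - 8 B$)
$J{\left(-7 \right)} D{\left(24 \right)} = - \frac{3 \left(\left(-8\right) 24\right)}{2} = \left(- \frac{3}{2}\right) \left(-192\right) = 288$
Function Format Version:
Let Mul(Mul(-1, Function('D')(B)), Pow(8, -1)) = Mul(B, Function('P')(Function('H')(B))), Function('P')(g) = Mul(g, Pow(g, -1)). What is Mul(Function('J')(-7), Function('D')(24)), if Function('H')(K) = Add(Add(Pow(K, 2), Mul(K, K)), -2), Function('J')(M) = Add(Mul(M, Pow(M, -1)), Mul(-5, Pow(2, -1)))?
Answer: 288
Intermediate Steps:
Function('J')(M) = Rational(-3, 2) (Function('J')(M) = Add(1, Mul(-5, Rational(1, 2))) = Add(1, Rational(-5, 2)) = Rational(-3, 2))
Function('H')(K) = Add(-2, Mul(2, Pow(K, 2))) (Function('H')(K) = Add(Add(Pow(K, 2), Pow(K, 2)), -2) = Add(Mul(2, Pow(K, 2)), -2) = Add(-2, Mul(2, Pow(K, 2))))
Function('P')(g) = 1
Function('D')(B) = Mul(-8, B) (Function('D')(B) = Mul(-8, Mul(B, 1)) = Mul(-8, B))
Mul(Function('J')(-7), Function('D')(24)) = Mul(Rational(-3, 2), Mul(-8, 24)) = Mul(Rational(-3, 2), -192) = 288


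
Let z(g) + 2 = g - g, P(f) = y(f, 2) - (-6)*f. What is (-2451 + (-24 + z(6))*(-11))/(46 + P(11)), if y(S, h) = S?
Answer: -2165/123 ≈ -17.602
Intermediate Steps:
P(f) = 7*f (P(f) = f - (-6)*f = f + 6*f = 7*f)
z(g) = -2 (z(g) = -2 + (g - g) = -2 + 0 = -2)
(-2451 + (-24 + z(6))*(-11))/(46 + P(11)) = (-2451 + (-24 - 2)*(-11))/(46 + 7*11) = (-2451 - 26*(-11))/(46 + 77) = (-2451 + 286)/123 = -2165*1/123 = -2165/123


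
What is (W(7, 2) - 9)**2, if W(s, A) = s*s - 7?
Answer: 1089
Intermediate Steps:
W(s, A) = -7 + s**2 (W(s, A) = s**2 - 7 = -7 + s**2)
(W(7, 2) - 9)**2 = ((-7 + 7**2) - 9)**2 = ((-7 + 49) - 9)**2 = (42 - 9)**2 = 33**2 = 1089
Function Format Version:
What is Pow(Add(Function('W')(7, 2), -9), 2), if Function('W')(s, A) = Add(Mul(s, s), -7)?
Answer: 1089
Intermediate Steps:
Function('W')(s, A) = Add(-7, Pow(s, 2)) (Function('W')(s, A) = Add(Pow(s, 2), -7) = Add(-7, Pow(s, 2)))
Pow(Add(Function('W')(7, 2), -9), 2) = Pow(Add(Add(-7, Pow(7, 2)), -9), 2) = Pow(Add(Add(-7, 49), -9), 2) = Pow(Add(42, -9), 2) = Pow(33, 2) = 1089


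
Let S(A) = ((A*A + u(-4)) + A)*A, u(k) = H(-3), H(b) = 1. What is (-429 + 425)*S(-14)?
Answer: 10248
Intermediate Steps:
u(k) = 1
S(A) = A*(1 + A + A**2) (S(A) = ((A*A + 1) + A)*A = ((A**2 + 1) + A)*A = ((1 + A**2) + A)*A = (1 + A + A**2)*A = A*(1 + A + A**2))
(-429 + 425)*S(-14) = (-429 + 425)*(-14*(1 - 14 + (-14)**2)) = -(-56)*(1 - 14 + 196) = -(-56)*183 = -4*(-2562) = 10248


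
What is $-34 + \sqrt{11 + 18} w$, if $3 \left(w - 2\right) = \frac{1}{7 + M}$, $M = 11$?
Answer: $-34 + \frac{109 \sqrt{29}}{54} \approx -23.13$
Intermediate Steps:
$w = \frac{109}{54}$ ($w = 2 + \frac{1}{3 \left(7 + 11\right)} = 2 + \frac{1}{3 \cdot 18} = 2 + \frac{1}{3} \cdot \frac{1}{18} = 2 + \frac{1}{54} = \frac{109}{54} \approx 2.0185$)
$-34 + \sqrt{11 + 18} w = -34 + \sqrt{11 + 18} \cdot \frac{109}{54} = -34 + \sqrt{29} \cdot \frac{109}{54} = -34 + \frac{109 \sqrt{29}}{54}$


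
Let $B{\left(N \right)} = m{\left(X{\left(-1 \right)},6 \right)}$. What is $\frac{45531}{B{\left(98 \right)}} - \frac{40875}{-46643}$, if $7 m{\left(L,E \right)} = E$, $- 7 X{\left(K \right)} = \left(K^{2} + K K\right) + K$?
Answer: $\frac{4955387427}{93286} \approx 53120.0$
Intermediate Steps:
$X{\left(K \right)} = - \frac{2 K^{2}}{7} - \frac{K}{7}$ ($X{\left(K \right)} = - \frac{\left(K^{2} + K K\right) + K}{7} = - \frac{\left(K^{2} + K^{2}\right) + K}{7} = - \frac{2 K^{2} + K}{7} = - \frac{K + 2 K^{2}}{7} = - \frac{2 K^{2}}{7} - \frac{K}{7}$)
$m{\left(L,E \right)} = \frac{E}{7}$
$B{\left(N \right)} = \frac{6}{7}$ ($B{\left(N \right)} = \frac{1}{7} \cdot 6 = \frac{6}{7}$)
$\frac{45531}{B{\left(98 \right)}} - \frac{40875}{-46643} = \frac{45531}{\frac{6}{7}} - \frac{40875}{-46643} = 45531 \cdot \frac{7}{6} - - \frac{40875}{46643} = \frac{106239}{2} + \frac{40875}{46643} = \frac{4955387427}{93286}$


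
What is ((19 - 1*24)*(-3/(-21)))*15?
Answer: -75/7 ≈ -10.714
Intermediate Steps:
((19 - 1*24)*(-3/(-21)))*15 = ((19 - 24)*(-3*(-1/21)))*15 = -5*1/7*15 = -5/7*15 = -75/7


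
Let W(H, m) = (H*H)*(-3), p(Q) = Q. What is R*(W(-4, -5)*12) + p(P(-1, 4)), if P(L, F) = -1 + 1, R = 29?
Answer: -16704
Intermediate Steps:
P(L, F) = 0
W(H, m) = -3*H² (W(H, m) = H²*(-3) = -3*H²)
R*(W(-4, -5)*12) + p(P(-1, 4)) = 29*(-3*(-4)²*12) + 0 = 29*(-3*16*12) + 0 = 29*(-48*12) + 0 = 29*(-576) + 0 = -16704 + 0 = -16704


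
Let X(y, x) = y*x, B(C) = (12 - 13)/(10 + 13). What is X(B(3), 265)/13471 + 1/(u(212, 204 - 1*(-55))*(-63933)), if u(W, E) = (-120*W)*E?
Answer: -111631774305367/130517764620193440 ≈ -0.00085530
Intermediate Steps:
B(C) = -1/23
u(W, E) = -120*E*W
X(y, x) = x*y
X(B(3), 265)/13471 + 1/(u(212, 204 - 1*(-55))*(-63933)) = (265*(-1/23))/13471 + 1/(-120*(204 - 1*(-55))*212*(-63933)) = -265/23*1/13471 - 1/63933/(-120*(204 + 55)*212) = -265/309833 - 1/63933/(-120*259*212) = -265/309833 - 1/63933/(-6588960) = -265/309833 - 1/6588960*(-1/63933) = -265/309833 + 1/421251979680 = -111631774305367/130517764620193440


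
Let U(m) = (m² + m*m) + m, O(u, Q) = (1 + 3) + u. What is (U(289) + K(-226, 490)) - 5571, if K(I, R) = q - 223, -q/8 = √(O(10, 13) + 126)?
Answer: 161537 - 16*√35 ≈ 1.6144e+5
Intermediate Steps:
O(u, Q) = 4 + u
q = -16*√35 (q = -8*√((4 + 10) + 126) = -8*√(14 + 126) = -16*√35 ≈ -94.657)
U(m) = m + 2*m² (U(m) = (m² + m²) + m = 2*m² + m = m + 2*m²)
K(I, R) = -223 - 16*√35 (K(I, R) = -16*√35 - 223 = -223 - 16*√35)
(U(289) + K(-226, 490)) - 5571 = (289*(1 + 2*289) + (-223 - 16*√35)) - 5571 = (289*(1 + 578) + (-223 - 16*√35)) - 5571 = (289*579 + (-223 - 16*√35)) - 5571 = (167331 + (-223 - 16*√35)) - 5571 = (167108 - 16*√35) - 5571 = 161537 - 16*√35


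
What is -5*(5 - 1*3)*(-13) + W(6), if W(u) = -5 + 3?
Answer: 128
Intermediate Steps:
W(u) = -2
-5*(5 - 1*3)*(-13) + W(6) = -5*(5 - 1*3)*(-13) - 2 = -5*(5 - 3)*(-13) - 2 = -5*2*(-13) - 2 = -10*(-13) - 2 = 130 - 2 = 128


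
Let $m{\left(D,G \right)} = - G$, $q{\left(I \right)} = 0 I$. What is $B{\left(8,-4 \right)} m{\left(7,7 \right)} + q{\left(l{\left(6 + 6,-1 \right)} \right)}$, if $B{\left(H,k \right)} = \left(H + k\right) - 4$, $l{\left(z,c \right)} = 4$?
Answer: $0$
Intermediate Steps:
$B{\left(H,k \right)} = -4 + H + k$
$q{\left(I \right)} = 0$
$B{\left(8,-4 \right)} m{\left(7,7 \right)} + q{\left(l{\left(6 + 6,-1 \right)} \right)} = \left(-4 + 8 - 4\right) \left(\left(-1\right) 7\right) + 0 = 0 \left(-7\right) + 0 = 0 + 0 = 0$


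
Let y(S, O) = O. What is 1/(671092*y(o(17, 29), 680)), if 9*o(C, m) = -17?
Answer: 1/456342560 ≈ 2.1913e-9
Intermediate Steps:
o(C, m) = -17/9 (o(C, m) = (⅑)*(-17) = -17/9)
1/(671092*y(o(17, 29), 680)) = 1/(671092*680) = (1/671092)*(1/680) = 1/456342560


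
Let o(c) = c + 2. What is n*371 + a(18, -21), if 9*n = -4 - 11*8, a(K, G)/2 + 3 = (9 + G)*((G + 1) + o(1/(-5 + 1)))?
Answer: -30244/9 ≈ -3360.4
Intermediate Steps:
o(c) = 2 + c
a(K, G) = -6 + 2*(9 + G)*(11/4 + G) (a(K, G) = -6 + 2*((9 + G)*((G + 1) + (2 + 1/(-5 + 1)))) = -6 + 2*((9 + G)*((1 + G) + (2 + 1/(-4)))) = -6 + 2*((9 + G)*((1 + G) + (2 - ¼))) = -6 + 2*((9 + G)*((1 + G) + 7/4)) = -6 + 2*((9 + G)*(11/4 + G)) = -6 + 2*(9 + G)*(11/4 + G))
n = -92/9 (n = (-4 - 11*8)/9 = (-4 - 88)/9 = (⅑)*(-92) = -92/9 ≈ -10.222)
n*371 + a(18, -21) = -92/9*371 + (87/2 + 2*(-21)² + (47/2)*(-21)) = -34132/9 + (87/2 + 2*441 - 987/2) = -34132/9 + (87/2 + 882 - 987/2) = -34132/9 + 432 = -30244/9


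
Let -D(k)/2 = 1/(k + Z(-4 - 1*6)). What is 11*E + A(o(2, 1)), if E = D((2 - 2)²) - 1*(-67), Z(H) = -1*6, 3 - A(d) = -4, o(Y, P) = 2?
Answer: 2243/3 ≈ 747.67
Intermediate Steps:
A(d) = 7 (A(d) = 3 - 1*(-4) = 3 + 4 = 7)
Z(H) = -6
D(k) = -2/(-6 + k) (D(k) = -2/(k - 6) = -2/(-6 + k))
E = 202/3 (E = -2/(-6 + (2 - 2)²) - 1*(-67) = -2/(-6 + 0²) + 67 = -2/(-6 + 0) + 67 = -2/(-6) + 67 = -2*(-⅙) + 67 = ⅓ + 67 = 202/3 ≈ 67.333)
11*E + A(o(2, 1)) = 11*(202/3) + 7 = 2222/3 + 7 = 2243/3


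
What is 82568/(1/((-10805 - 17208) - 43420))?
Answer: -5898079944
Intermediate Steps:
82568/(1/((-10805 - 17208) - 43420)) = 82568/(1/(-28013 - 43420)) = 82568/(1/(-71433)) = 82568/(-1/71433) = 82568*(-71433) = -5898079944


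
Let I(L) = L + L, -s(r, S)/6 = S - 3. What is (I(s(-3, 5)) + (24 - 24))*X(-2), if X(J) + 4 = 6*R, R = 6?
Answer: -768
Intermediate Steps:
s(r, S) = 18 - 6*S (s(r, S) = -6*(S - 3) = -6*(-3 + S) = 18 - 6*S)
X(J) = 32 (X(J) = -4 + 6*6 = -4 + 36 = 32)
I(L) = 2*L
(I(s(-3, 5)) + (24 - 24))*X(-2) = (2*(18 - 6*5) + (24 - 24))*32 = (2*(18 - 30) + 0)*32 = (2*(-12) + 0)*32 = (-24 + 0)*32 = -24*32 = -768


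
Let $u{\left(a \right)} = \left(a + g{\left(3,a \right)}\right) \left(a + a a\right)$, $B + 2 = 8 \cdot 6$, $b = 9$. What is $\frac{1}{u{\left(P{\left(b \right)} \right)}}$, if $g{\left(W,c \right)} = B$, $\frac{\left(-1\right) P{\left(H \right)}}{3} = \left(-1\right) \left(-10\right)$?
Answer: $\frac{1}{13920} \approx 7.1839 \cdot 10^{-5}$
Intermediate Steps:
$P{\left(H \right)} = -30$ ($P{\left(H \right)} = - 3 \left(\left(-1\right) \left(-10\right)\right) = \left(-3\right) 10 = -30$)
$B = 46$ ($B = -2 + 8 \cdot 6 = -2 + 48 = 46$)
$g{\left(W,c \right)} = 46$
$u{\left(a \right)} = \left(46 + a\right) \left(a + a^{2}\right)$ ($u{\left(a \right)} = \left(a + 46\right) \left(a + a a\right) = \left(46 + a\right) \left(a + a^{2}\right)$)
$\frac{1}{u{\left(P{\left(b \right)} \right)}} = \frac{1}{\left(-30\right) \left(46 + \left(-30\right)^{2} + 47 \left(-30\right)\right)} = \frac{1}{\left(-30\right) \left(46 + 900 - 1410\right)} = \frac{1}{\left(-30\right) \left(-464\right)} = \frac{1}{13920}$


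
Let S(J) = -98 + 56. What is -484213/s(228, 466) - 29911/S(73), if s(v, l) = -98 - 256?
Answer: 2080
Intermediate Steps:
s(v, l) = -354
S(J) = -42
-484213/s(228, 466) - 29911/S(73) = -484213/(-354) - 29911/(-42) = -484213*(-1/354) - 29911*(-1/42) = 8207/6 + 4273/6 = 2080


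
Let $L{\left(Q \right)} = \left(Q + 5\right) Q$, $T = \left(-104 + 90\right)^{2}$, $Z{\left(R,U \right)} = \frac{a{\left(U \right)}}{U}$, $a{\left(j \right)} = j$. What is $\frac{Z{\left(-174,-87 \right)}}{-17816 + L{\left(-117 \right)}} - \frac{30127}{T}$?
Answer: $- \frac{35489655}{230888} \approx -153.71$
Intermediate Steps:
$Z{\left(R,U \right)} = 1$ ($Z{\left(R,U \right)} = \frac{U}{U} = 1$)
$T = 196$ ($T = \left(-14\right)^{2} = 196$)
$L{\left(Q \right)} = Q \left(5 + Q\right)$ ($L{\left(Q \right)} = \left(5 + Q\right) Q = Q \left(5 + Q\right)$)
$\frac{Z{\left(-174,-87 \right)}}{-17816 + L{\left(-117 \right)}} - \frac{30127}{T} = 1 \frac{1}{-17816 - 117 \left(5 - 117\right)} - \frac{30127}{196} = 1 \frac{1}{-17816 - -13104} - \frac{30127}{196} = 1 \frac{1}{-17816 + 13104} - \frac{30127}{196} = 1 \frac{1}{-4712} - \frac{30127}{196} = 1 \left(- \frac{1}{4712}\right) - \frac{30127}{196} = - \frac{1}{4712} - \frac{30127}{196} = - \frac{35489655}{230888}$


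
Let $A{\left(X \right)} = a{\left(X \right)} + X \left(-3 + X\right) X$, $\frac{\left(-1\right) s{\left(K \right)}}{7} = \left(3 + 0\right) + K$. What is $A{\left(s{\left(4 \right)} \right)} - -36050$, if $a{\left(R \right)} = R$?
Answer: $-88851$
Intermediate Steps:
$s{\left(K \right)} = -21 - 7 K$ ($s{\left(K \right)} = - 7 \left(\left(3 + 0\right) + K\right) = - 7 \left(3 + K\right) = -21 - 7 K$)
$A{\left(X \right)} = X + X^{2} \left(-3 + X\right)$ ($A{\left(X \right)} = X + X \left(-3 + X\right) X = X + X X \left(-3 + X\right) = X + X^{2} \left(-3 + X\right)$)
$A{\left(s{\left(4 \right)} \right)} - -36050 = \left(-21 - 28\right) \left(1 + \left(-21 - 28\right)^{2} - 3 \left(-21 - 28\right)\right) - -36050 = \left(-21 - 28\right) \left(1 + \left(-21 - 28\right)^{2} - 3 \left(-21 - 28\right)\right) + 36050 = - 49 \left(1 + \left(-49\right)^{2} - -147\right) + 36050 = - 49 \left(1 + 2401 + 147\right) + 36050 = \left(-49\right) 2549 + 36050 = -124901 + 36050 = -88851$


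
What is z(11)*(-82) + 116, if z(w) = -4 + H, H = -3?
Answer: 690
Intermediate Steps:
z(w) = -7 (z(w) = -4 - 3 = -7)
z(11)*(-82) + 116 = -7*(-82) + 116 = 574 + 116 = 690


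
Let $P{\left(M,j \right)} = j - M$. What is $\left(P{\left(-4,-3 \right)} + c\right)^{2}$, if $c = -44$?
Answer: $1849$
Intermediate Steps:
$\left(P{\left(-4,-3 \right)} + c\right)^{2} = \left(\left(-3 - -4\right) - 44\right)^{2} = \left(\left(-3 + 4\right) - 44\right)^{2} = \left(1 - 44\right)^{2} = \left(-43\right)^{2} = 1849$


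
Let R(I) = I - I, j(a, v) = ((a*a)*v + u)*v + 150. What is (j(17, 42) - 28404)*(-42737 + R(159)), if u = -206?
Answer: -20209899930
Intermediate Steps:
j(a, v) = 150 + v*(-206 + v*a²) (j(a, v) = ((a*a)*v - 206)*v + 150 = (a²*v - 206)*v + 150 = (v*a² - 206)*v + 150 = (-206 + v*a²)*v + 150 = v*(-206 + v*a²) + 150 = 150 + v*(-206 + v*a²))
R(I) = 0
(j(17, 42) - 28404)*(-42737 + R(159)) = ((150 - 206*42 + 17²*42²) - 28404)*(-42737 + 0) = ((150 - 8652 + 289*1764) - 28404)*(-42737) = ((150 - 8652 + 509796) - 28404)*(-42737) = (501294 - 28404)*(-42737) = 472890*(-42737) = -20209899930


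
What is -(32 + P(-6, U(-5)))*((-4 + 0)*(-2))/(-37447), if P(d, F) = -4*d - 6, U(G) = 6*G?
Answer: 400/37447 ≈ 0.010682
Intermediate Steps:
P(d, F) = -6 - 4*d
-(32 + P(-6, U(-5)))*((-4 + 0)*(-2))/(-37447) = -(32 + (-6 - 4*(-6)))*((-4 + 0)*(-2))/(-37447) = -(32 + (-6 + 24))*(-4*(-2))*(-1)/37447 = -(32 + 18)*8*(-1)/37447 = -50*8*(-1)/37447 = -400*(-1)/37447 = -1*(-400/37447) = 400/37447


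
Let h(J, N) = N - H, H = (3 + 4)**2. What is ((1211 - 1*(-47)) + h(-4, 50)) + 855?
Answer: 2114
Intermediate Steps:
H = 49 (H = 7**2 = 49)
h(J, N) = -49 + N (h(J, N) = N - 1*49 = N - 49 = -49 + N)
((1211 - 1*(-47)) + h(-4, 50)) + 855 = ((1211 - 1*(-47)) + (-49 + 50)) + 855 = ((1211 + 47) + 1) + 855 = (1258 + 1) + 855 = 1259 + 855 = 2114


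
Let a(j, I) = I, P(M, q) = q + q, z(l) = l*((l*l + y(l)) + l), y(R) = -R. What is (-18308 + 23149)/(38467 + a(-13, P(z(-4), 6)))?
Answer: 4841/38479 ≈ 0.12581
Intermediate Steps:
z(l) = l³ (z(l) = l*((l*l - l) + l) = l*((l² - l) + l) = l*l² = l³)
P(M, q) = 2*q
(-18308 + 23149)/(38467 + a(-13, P(z(-4), 6))) = (-18308 + 23149)/(38467 + 2*6) = 4841/(38467 + 12) = 4841/38479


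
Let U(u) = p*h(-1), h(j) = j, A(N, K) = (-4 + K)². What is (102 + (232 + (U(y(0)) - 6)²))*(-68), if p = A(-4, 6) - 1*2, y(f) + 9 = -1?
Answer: -27064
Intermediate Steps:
y(f) = -10 (y(f) = -9 - 1 = -10)
p = 2 (p = (-4 + 6)² - 1*2 = 2² - 2 = 4 - 2 = 2)
U(u) = -2 (U(u) = 2*(-1) = -2)
(102 + (232 + (U(y(0)) - 6)²))*(-68) = (102 + (232 + (-2 - 6)²))*(-68) = (102 + (232 + (-8)²))*(-68) = (102 + (232 + 64))*(-68) = (102 + 296)*(-68) = 398*(-68) = -27064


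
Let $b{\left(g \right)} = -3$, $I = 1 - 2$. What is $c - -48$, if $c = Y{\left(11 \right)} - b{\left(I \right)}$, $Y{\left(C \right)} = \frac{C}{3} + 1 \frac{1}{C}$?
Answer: $\frac{1807}{33} \approx 54.758$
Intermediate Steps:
$I = -1$ ($I = 1 - 2 = -1$)
$Y{\left(C \right)} = \frac{1}{C} + \frac{C}{3}$ ($Y{\left(C \right)} = C \frac{1}{3} + \frac{1}{C} = \frac{C}{3} + \frac{1}{C} = \frac{1}{C} + \frac{C}{3}$)
$c = \frac{223}{33}$ ($c = \left(\frac{1}{11} + \frac{1}{3} \cdot 11\right) - -3 = \left(\frac{1}{11} + \frac{11}{3}\right) + 3 = \frac{124}{33} + 3 = \frac{223}{33} \approx 6.7576$)
$c - -48 = \frac{223}{33} - -48 = \frac{223}{33} + 48 = \frac{1807}{33}$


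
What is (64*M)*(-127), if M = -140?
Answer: 1137920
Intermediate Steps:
(64*M)*(-127) = (64*(-140))*(-127) = -8960*(-127) = 1137920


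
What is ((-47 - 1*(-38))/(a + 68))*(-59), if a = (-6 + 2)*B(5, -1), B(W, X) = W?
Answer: 177/16 ≈ 11.063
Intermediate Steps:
a = -20 (a = (-6 + 2)*5 = -4*5 = -20)
((-47 - 1*(-38))/(a + 68))*(-59) = ((-47 - 1*(-38))/(-20 + 68))*(-59) = ((-47 + 38)/48)*(-59) = -9*1/48*(-59) = -3/16*(-59) = 177/16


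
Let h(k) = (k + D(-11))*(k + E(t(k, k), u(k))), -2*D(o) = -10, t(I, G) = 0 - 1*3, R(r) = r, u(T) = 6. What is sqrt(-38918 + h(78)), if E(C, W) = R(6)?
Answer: I*sqrt(31946) ≈ 178.73*I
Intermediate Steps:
t(I, G) = -3 (t(I, G) = 0 - 3 = -3)
E(C, W) = 6
D(o) = 5 (D(o) = -1/2*(-10) = 5)
h(k) = (5 + k)*(6 + k) (h(k) = (k + 5)*(k + 6) = (5 + k)*(6 + k))
sqrt(-38918 + h(78)) = sqrt(-38918 + (30 + 78**2 + 11*78)) = sqrt(-38918 + (30 + 6084 + 858)) = sqrt(-38918 + 6972) = sqrt(-31946) = I*sqrt(31946)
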